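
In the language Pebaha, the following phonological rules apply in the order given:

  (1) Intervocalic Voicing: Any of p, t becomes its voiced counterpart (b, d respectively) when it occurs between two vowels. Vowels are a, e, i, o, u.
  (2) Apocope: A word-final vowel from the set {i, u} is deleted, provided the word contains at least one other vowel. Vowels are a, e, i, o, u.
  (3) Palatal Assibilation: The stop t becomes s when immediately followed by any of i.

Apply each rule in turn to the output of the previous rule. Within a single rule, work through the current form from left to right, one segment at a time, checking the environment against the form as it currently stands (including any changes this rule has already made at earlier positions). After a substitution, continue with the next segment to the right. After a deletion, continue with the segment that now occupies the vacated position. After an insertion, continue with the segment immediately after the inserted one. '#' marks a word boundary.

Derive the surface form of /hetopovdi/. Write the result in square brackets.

(1) Intervocalic Voicing: [hetopovdi] → [hedobovdi]
(2) Apocope: [hedobovdi] → [hedobovd]
(3) Palatal Assibilation: no change — [hedobovd]

[hedobovd]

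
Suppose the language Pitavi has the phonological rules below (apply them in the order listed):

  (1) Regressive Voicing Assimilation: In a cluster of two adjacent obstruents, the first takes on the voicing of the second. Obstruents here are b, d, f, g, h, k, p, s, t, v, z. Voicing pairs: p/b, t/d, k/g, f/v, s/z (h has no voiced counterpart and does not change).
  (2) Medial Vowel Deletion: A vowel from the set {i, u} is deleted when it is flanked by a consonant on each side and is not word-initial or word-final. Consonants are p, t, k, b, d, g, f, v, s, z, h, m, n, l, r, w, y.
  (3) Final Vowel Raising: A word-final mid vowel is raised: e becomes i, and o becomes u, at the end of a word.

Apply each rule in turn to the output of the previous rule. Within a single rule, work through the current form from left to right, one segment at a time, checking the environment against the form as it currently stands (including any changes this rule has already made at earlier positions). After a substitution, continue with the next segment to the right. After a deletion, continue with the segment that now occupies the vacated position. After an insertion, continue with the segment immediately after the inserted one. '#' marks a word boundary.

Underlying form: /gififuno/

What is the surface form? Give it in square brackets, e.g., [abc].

[gffnu]

(1) Regressive Voicing Assimilation: no change — [gififuno]
(2) Medial Vowel Deletion: [gififuno] → [gffno]
(3) Final Vowel Raising: [gffno] → [gffnu]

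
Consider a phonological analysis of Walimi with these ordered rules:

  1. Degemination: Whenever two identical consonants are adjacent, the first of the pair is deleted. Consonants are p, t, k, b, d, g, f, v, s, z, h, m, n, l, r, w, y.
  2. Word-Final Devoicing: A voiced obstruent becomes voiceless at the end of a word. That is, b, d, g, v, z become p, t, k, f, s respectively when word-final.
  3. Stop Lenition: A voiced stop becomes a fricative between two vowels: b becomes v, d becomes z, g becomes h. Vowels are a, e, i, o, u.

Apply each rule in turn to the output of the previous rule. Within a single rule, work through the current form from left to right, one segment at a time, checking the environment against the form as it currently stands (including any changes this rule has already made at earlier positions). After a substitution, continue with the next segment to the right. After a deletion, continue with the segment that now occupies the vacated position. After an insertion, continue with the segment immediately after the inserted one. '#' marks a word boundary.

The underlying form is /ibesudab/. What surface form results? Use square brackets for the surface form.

1 Degemination: no change — [ibesudab]
2 Word-Final Devoicing: [ibesudab] → [ibesudap]
3 Stop Lenition: [ibesudap] → [ivesuzap]

[ivesuzap]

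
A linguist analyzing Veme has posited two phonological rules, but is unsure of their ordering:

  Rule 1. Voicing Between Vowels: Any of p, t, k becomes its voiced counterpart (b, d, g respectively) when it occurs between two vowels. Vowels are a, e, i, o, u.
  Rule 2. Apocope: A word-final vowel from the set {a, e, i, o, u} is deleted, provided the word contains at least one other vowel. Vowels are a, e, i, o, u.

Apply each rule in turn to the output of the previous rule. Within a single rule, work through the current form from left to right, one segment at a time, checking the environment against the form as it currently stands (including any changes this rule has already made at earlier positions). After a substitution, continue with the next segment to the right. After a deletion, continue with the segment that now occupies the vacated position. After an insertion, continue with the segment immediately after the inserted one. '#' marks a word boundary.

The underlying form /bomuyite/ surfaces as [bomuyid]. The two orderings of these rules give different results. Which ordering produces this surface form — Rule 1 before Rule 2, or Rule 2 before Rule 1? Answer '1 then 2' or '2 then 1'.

Order 1 then 2:
  1 Voicing Between Vowels: [bomuyite] → [bomuyide]
  2 Apocope: [bomuyide] → [bomuyid]
  result: [bomuyid]
Order 2 then 1:
  2 Apocope: [bomuyite] → [bomuyit]
  1 Voicing Between Vowels: no change — [bomuyit]
  result: [bomuyit]

1 then 2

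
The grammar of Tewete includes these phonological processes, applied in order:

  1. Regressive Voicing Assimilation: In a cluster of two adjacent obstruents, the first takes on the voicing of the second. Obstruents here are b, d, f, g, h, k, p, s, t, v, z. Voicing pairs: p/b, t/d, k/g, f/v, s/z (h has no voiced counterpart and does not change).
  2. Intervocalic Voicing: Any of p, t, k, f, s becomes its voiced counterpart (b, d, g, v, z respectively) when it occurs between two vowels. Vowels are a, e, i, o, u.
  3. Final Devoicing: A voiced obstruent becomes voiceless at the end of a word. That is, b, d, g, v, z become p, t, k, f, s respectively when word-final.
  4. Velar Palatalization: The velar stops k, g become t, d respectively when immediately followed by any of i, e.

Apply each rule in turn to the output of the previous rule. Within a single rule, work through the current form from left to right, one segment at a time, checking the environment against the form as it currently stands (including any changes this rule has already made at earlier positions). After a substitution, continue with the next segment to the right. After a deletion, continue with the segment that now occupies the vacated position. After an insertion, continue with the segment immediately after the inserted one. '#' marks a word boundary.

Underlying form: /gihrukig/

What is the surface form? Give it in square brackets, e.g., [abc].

1 Regressive Voicing Assimilation: no change — [gihrukig]
2 Intervocalic Voicing: [gihrukig] → [gihrugig]
3 Final Devoicing: [gihrugig] → [gihrugik]
4 Velar Palatalization: [gihrugik] → [dihrudik]

[dihrudik]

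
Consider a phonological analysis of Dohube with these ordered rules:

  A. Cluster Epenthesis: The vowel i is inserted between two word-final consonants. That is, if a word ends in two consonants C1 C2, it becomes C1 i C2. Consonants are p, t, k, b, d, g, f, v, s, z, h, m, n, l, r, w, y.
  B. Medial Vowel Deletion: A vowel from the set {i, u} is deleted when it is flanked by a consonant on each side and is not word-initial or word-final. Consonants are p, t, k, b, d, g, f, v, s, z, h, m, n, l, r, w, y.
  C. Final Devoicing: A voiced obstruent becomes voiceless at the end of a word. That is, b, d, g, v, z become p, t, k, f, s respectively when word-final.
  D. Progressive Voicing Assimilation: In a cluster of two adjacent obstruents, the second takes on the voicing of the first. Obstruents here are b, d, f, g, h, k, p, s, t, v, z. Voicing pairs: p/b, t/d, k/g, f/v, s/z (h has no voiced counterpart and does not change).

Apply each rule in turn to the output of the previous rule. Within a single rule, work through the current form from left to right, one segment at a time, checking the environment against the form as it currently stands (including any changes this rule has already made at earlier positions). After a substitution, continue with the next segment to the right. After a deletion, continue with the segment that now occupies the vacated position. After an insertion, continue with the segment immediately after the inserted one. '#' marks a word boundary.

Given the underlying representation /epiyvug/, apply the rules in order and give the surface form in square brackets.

A Cluster Epenthesis: no change — [epiyvug]
B Medial Vowel Deletion: [epiyvug] → [epyvg]
C Final Devoicing: [epyvg] → [epyvk]
D Progressive Voicing Assimilation: [epyvk] → [epyvg]

[epyvg]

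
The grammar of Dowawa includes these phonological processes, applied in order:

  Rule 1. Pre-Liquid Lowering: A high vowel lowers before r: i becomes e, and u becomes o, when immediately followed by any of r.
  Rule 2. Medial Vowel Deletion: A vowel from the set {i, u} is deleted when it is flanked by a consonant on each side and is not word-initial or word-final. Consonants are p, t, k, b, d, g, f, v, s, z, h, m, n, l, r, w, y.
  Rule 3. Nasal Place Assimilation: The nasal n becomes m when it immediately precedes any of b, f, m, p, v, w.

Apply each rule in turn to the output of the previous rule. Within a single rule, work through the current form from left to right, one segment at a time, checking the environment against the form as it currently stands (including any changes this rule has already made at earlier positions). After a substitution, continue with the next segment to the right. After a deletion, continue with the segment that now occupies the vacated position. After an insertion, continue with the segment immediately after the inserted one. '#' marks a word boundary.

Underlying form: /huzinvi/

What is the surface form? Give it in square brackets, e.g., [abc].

Rule 1 Pre-Liquid Lowering: no change — [huzinvi]
Rule 2 Medial Vowel Deletion: [huzinvi] → [hznvi]
Rule 3 Nasal Place Assimilation: [hznvi] → [hzmvi]

[hzmvi]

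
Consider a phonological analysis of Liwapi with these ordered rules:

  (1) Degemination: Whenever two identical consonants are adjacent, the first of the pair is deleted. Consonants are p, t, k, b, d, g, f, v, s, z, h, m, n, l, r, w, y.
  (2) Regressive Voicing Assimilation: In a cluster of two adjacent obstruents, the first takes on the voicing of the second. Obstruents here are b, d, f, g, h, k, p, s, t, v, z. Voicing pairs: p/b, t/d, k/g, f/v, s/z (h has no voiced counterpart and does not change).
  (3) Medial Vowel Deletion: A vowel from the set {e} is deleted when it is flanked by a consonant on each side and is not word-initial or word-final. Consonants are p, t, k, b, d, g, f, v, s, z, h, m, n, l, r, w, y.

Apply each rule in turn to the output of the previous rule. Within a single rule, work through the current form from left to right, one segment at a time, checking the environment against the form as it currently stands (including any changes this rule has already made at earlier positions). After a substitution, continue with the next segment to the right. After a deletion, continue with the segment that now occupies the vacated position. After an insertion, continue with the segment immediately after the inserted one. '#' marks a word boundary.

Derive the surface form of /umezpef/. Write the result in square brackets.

[umspf]

(1) Degemination: no change — [umezpef]
(2) Regressive Voicing Assimilation: [umezpef] → [umespef]
(3) Medial Vowel Deletion: [umespef] → [umspf]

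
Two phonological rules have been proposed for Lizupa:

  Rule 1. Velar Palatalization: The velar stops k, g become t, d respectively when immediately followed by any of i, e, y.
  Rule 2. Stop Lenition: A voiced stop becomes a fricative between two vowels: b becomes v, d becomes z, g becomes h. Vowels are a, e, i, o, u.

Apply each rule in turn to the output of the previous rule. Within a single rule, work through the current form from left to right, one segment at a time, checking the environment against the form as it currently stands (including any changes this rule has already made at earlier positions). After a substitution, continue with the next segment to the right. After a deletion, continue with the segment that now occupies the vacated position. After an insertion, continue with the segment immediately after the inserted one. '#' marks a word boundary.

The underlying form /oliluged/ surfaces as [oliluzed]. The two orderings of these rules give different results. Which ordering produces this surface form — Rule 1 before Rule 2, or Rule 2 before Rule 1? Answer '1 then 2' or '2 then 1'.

1 then 2

Order 1 then 2:
  1 Velar Palatalization: [oliluged] → [oliluded]
  2 Stop Lenition: [oliluded] → [oliluzed]
  result: [oliluzed]
Order 2 then 1:
  2 Stop Lenition: [oliluged] → [oliluhed]
  1 Velar Palatalization: no change — [oliluhed]
  result: [oliluhed]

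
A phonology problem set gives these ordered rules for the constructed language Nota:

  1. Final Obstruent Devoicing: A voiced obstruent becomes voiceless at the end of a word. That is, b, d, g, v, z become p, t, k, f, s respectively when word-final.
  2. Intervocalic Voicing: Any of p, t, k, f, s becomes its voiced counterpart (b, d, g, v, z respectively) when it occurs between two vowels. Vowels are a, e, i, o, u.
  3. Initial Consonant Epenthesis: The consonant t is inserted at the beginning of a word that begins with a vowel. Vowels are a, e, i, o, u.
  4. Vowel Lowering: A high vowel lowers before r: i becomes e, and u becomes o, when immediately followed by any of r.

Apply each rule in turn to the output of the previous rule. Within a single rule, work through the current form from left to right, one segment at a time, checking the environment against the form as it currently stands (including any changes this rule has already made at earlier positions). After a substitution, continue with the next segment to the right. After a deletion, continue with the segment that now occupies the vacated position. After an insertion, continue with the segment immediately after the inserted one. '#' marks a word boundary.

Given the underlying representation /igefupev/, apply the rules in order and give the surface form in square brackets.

[tigevubef]

1 Final Obstruent Devoicing: [igefupev] → [igefupef]
2 Intervocalic Voicing: [igefupef] → [igevubef]
3 Initial Consonant Epenthesis: [igevubef] → [tigevubef]
4 Vowel Lowering: no change — [tigevubef]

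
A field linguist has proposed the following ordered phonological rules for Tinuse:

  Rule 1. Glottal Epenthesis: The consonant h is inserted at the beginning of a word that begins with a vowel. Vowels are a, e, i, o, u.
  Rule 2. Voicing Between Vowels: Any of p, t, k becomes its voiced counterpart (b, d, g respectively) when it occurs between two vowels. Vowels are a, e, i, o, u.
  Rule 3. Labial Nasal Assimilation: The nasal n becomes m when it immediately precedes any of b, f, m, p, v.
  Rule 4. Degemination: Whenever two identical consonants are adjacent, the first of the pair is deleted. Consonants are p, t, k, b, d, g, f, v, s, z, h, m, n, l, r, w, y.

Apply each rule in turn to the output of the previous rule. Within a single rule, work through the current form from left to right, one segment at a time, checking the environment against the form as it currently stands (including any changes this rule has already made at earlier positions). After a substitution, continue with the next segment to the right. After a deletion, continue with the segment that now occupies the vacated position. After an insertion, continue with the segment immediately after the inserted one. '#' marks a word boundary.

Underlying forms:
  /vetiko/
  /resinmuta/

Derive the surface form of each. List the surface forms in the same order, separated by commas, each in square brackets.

/vetiko/:
  Rule 1 Glottal Epenthesis: no change — [vetiko]
  Rule 2 Voicing Between Vowels: [vetiko] → [vedigo]
  Rule 3 Labial Nasal Assimilation: no change — [vedigo]
  Rule 4 Degemination: no change — [vedigo]
/resinmuta/:
  Rule 1 Glottal Epenthesis: no change — [resinmuta]
  Rule 2 Voicing Between Vowels: [resinmuta] → [resinmuda]
  Rule 3 Labial Nasal Assimilation: [resinmuda] → [resimmuda]
  Rule 4 Degemination: [resimmuda] → [resimuda]

[vedigo], [resimuda]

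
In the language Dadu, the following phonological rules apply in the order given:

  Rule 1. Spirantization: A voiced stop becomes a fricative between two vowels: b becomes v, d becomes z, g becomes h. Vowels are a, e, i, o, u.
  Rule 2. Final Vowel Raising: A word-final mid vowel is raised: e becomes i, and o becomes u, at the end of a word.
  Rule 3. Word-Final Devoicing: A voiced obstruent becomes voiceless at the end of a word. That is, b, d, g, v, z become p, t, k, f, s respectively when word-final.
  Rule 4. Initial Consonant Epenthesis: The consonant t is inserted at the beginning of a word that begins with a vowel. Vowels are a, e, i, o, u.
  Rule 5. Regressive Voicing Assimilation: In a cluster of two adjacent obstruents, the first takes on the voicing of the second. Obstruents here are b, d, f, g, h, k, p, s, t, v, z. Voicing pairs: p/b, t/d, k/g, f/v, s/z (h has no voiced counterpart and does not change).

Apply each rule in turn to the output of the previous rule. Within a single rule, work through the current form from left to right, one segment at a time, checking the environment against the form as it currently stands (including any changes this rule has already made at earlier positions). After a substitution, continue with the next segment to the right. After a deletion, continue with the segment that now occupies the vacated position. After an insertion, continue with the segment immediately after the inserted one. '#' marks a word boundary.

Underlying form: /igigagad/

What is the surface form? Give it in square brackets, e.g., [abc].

Rule 1 Spirantization: [igigagad] → [ihihahad]
Rule 2 Final Vowel Raising: no change — [ihihahad]
Rule 3 Word-Final Devoicing: [ihihahad] → [ihihahat]
Rule 4 Initial Consonant Epenthesis: [ihihahat] → [tihihahat]
Rule 5 Regressive Voicing Assimilation: no change — [tihihahat]

[tihihahat]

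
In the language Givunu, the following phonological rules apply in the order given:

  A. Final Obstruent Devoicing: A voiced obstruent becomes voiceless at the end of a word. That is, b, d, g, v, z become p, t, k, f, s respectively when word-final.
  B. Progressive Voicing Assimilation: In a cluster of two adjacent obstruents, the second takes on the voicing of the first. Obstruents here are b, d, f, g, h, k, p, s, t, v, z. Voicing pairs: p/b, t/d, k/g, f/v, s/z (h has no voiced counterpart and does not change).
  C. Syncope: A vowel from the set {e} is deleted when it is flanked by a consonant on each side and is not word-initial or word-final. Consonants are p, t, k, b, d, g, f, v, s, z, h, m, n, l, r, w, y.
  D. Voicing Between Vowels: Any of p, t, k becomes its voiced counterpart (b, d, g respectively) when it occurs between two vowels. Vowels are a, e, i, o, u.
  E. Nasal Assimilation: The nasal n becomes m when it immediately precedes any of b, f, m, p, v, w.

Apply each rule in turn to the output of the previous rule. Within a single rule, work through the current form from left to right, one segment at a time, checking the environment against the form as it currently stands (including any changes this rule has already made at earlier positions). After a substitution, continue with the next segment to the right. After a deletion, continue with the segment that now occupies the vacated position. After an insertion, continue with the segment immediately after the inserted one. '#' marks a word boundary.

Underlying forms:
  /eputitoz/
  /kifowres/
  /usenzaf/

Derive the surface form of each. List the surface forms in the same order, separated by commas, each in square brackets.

[ebudidos], [kifowrs], [usnzaf]

/eputitoz/:
  A Final Obstruent Devoicing: [eputitoz] → [eputitos]
  B Progressive Voicing Assimilation: no change — [eputitos]
  C Syncope: no change — [eputitos]
  D Voicing Between Vowels: [eputitos] → [ebudidos]
  E Nasal Assimilation: no change — [ebudidos]
/kifowres/:
  A Final Obstruent Devoicing: no change — [kifowres]
  B Progressive Voicing Assimilation: no change — [kifowres]
  C Syncope: [kifowres] → [kifowrs]
  D Voicing Between Vowels: no change — [kifowrs]
  E Nasal Assimilation: no change — [kifowrs]
/usenzaf/:
  A Final Obstruent Devoicing: no change — [usenzaf]
  B Progressive Voicing Assimilation: no change — [usenzaf]
  C Syncope: [usenzaf] → [usnzaf]
  D Voicing Between Vowels: no change — [usnzaf]
  E Nasal Assimilation: no change — [usnzaf]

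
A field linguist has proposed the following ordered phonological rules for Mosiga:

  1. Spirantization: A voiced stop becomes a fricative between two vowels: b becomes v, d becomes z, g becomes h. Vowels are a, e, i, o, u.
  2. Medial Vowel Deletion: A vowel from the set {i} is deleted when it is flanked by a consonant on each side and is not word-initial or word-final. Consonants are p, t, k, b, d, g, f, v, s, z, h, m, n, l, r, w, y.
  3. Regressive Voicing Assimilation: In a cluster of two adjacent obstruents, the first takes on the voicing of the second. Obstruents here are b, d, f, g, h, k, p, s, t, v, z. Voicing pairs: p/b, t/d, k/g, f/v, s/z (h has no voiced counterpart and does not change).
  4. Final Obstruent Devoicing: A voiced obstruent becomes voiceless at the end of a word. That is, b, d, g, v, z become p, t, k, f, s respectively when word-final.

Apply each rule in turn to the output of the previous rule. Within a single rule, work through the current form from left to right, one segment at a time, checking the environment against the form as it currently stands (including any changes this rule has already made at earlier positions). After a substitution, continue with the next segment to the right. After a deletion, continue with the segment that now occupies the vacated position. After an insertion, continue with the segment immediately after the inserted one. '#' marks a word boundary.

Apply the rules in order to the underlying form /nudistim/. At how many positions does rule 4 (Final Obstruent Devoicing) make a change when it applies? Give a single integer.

0

1 Spirantization: [nudistim] → [nuzistim]
2 Medial Vowel Deletion: [nuzistim] → [nuzstm]
3 Regressive Voicing Assimilation: [nuzstm] → [nusstm]
4 Final Obstruent Devoicing: no change — [nusstm]
Rule 4 changed 0 position(s).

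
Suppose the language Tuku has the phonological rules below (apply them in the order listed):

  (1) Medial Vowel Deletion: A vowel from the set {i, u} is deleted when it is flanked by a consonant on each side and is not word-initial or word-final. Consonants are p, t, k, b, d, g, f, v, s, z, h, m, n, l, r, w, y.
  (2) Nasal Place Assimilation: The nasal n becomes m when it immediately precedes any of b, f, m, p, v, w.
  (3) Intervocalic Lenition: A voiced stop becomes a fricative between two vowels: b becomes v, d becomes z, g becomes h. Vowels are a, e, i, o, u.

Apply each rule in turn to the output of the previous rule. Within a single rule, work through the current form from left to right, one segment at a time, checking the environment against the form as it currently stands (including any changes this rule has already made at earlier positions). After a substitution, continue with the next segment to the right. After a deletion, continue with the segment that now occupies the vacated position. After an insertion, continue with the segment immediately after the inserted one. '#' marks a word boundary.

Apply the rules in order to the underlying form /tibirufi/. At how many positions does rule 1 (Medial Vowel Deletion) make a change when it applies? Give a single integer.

(1) Medial Vowel Deletion: [tibirufi] → [tbrfi]
(2) Nasal Place Assimilation: no change — [tbrfi]
(3) Intervocalic Lenition: no change — [tbrfi]
Rule 1 changed 3 position(s).

3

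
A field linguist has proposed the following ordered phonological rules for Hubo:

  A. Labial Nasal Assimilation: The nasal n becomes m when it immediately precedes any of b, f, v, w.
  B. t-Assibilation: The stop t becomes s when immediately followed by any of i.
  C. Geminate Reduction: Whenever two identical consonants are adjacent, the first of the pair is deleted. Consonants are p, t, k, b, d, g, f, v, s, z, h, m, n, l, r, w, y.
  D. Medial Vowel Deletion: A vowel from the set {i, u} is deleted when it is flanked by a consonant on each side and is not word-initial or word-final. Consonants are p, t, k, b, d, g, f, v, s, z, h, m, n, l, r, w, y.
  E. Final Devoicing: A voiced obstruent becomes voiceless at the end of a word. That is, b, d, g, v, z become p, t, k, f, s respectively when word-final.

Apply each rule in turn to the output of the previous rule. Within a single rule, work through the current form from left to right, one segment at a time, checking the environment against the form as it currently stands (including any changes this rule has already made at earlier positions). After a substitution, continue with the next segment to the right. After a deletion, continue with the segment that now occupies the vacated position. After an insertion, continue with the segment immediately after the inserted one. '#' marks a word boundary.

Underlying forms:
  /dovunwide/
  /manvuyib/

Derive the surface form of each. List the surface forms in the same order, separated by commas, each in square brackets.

/dovunwide/:
  A Labial Nasal Assimilation: [dovunwide] → [dovumwide]
  B t-Assibilation: no change — [dovumwide]
  C Geminate Reduction: no change — [dovumwide]
  D Medial Vowel Deletion: [dovumwide] → [dovmwde]
  E Final Devoicing: no change — [dovmwde]
/manvuyib/:
  A Labial Nasal Assimilation: [manvuyib] → [mamvuyib]
  B t-Assibilation: no change — [mamvuyib]
  C Geminate Reduction: no change — [mamvuyib]
  D Medial Vowel Deletion: [mamvuyib] → [mamvyb]
  E Final Devoicing: [mamvyb] → [mamvyp]

[dovmwde], [mamvyp]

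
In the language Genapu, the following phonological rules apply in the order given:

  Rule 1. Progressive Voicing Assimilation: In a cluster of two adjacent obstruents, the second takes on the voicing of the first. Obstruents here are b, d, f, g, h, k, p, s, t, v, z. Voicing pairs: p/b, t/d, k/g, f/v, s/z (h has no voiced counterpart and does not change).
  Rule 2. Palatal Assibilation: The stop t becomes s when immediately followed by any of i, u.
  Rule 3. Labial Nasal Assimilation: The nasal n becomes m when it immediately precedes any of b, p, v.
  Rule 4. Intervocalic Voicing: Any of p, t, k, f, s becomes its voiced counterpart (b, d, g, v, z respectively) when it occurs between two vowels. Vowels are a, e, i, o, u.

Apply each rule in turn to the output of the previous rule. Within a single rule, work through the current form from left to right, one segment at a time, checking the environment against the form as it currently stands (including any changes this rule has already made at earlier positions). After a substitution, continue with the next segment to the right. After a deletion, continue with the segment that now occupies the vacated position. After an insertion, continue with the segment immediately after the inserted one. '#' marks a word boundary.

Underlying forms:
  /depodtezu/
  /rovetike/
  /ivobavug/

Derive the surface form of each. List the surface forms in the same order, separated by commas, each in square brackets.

/depodtezu/:
  Rule 1 Progressive Voicing Assimilation: [depodtezu] → [depoddezu]
  Rule 2 Palatal Assibilation: no change — [depoddezu]
  Rule 3 Labial Nasal Assimilation: no change — [depoddezu]
  Rule 4 Intervocalic Voicing: [depoddezu] → [deboddezu]
/rovetike/:
  Rule 1 Progressive Voicing Assimilation: no change — [rovetike]
  Rule 2 Palatal Assibilation: [rovetike] → [rovesike]
  Rule 3 Labial Nasal Assimilation: no change — [rovesike]
  Rule 4 Intervocalic Voicing: [rovesike] → [rovezige]
/ivobavug/:
  Rule 1 Progressive Voicing Assimilation: no change — [ivobavug]
  Rule 2 Palatal Assibilation: no change — [ivobavug]
  Rule 3 Labial Nasal Assimilation: no change — [ivobavug]
  Rule 4 Intervocalic Voicing: no change — [ivobavug]

[deboddezu], [rovezige], [ivobavug]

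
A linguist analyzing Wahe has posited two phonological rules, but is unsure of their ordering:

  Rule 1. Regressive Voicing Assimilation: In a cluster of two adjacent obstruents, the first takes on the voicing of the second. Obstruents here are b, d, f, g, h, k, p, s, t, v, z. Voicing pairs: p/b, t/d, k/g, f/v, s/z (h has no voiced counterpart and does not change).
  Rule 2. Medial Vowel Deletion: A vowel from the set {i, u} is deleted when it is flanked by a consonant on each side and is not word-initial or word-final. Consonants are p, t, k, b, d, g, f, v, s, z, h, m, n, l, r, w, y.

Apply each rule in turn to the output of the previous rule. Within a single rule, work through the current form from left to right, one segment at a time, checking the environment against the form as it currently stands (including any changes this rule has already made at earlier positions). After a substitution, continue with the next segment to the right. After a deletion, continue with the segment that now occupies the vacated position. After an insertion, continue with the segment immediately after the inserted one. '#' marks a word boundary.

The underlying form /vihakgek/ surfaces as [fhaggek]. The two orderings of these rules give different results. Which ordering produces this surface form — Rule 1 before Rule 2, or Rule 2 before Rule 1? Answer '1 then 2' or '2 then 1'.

2 then 1

Order 1 then 2:
  1 Regressive Voicing Assimilation: [vihakgek] → [vihaggek]
  2 Medial Vowel Deletion: [vihaggek] → [vhaggek]
  result: [vhaggek]
Order 2 then 1:
  2 Medial Vowel Deletion: [vihakgek] → [vhakgek]
  1 Regressive Voicing Assimilation: [vhakgek] → [fhaggek]
  result: [fhaggek]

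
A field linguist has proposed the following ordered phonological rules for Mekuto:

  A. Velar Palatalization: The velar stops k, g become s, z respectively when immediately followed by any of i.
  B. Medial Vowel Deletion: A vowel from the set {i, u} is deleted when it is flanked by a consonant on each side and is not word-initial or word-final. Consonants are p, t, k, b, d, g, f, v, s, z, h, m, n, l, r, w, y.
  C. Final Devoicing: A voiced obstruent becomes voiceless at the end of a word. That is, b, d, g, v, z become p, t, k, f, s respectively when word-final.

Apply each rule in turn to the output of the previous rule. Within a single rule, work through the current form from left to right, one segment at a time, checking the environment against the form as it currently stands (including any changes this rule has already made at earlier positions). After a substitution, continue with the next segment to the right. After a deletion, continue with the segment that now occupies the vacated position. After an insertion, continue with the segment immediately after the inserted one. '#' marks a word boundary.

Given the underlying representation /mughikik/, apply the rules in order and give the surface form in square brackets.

A Velar Palatalization: [mughikik] → [mughisik]
B Medial Vowel Deletion: [mughisik] → [mghsk]
C Final Devoicing: no change — [mghsk]

[mghsk]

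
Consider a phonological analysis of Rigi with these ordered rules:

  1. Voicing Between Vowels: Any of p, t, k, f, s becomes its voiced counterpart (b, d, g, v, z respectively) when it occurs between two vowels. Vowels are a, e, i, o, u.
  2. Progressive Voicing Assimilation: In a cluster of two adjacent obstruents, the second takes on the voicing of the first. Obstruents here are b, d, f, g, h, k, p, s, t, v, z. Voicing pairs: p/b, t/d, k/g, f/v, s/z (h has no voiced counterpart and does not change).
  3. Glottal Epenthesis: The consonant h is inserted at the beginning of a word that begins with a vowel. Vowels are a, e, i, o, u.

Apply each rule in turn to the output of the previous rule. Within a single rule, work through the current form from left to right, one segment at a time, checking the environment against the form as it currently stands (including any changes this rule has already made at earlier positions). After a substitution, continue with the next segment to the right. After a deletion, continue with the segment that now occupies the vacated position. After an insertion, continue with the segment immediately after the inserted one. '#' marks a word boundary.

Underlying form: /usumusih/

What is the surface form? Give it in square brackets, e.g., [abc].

[huzumuzih]

1 Voicing Between Vowels: [usumusih] → [uzumuzih]
2 Progressive Voicing Assimilation: no change — [uzumuzih]
3 Glottal Epenthesis: [uzumuzih] → [huzumuzih]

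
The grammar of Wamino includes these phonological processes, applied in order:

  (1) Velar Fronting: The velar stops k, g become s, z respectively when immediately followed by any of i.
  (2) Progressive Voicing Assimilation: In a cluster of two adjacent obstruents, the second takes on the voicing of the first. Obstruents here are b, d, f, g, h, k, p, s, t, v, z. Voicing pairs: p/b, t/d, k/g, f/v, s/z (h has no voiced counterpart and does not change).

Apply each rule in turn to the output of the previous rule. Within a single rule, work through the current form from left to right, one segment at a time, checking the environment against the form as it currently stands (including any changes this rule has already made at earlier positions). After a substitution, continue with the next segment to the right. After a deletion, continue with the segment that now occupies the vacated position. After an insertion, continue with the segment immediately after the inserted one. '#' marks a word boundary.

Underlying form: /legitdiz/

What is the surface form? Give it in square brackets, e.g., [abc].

[lezittiz]

(1) Velar Fronting: [legitdiz] → [lezitdiz]
(2) Progressive Voicing Assimilation: [lezitdiz] → [lezittiz]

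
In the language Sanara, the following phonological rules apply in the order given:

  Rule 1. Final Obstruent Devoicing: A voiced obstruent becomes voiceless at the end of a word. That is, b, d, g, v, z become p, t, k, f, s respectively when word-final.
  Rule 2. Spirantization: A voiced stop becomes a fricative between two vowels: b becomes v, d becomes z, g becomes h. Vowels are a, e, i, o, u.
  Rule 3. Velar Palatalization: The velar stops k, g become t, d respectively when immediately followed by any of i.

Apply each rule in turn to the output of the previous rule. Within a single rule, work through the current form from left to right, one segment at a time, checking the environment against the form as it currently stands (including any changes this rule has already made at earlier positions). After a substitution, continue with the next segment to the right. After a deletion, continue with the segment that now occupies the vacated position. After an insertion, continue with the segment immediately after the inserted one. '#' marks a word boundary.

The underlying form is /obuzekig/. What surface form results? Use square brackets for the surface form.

Rule 1 Final Obstruent Devoicing: [obuzekig] → [obuzekik]
Rule 2 Spirantization: [obuzekik] → [ovuzekik]
Rule 3 Velar Palatalization: [ovuzekik] → [ovuzetik]

[ovuzetik]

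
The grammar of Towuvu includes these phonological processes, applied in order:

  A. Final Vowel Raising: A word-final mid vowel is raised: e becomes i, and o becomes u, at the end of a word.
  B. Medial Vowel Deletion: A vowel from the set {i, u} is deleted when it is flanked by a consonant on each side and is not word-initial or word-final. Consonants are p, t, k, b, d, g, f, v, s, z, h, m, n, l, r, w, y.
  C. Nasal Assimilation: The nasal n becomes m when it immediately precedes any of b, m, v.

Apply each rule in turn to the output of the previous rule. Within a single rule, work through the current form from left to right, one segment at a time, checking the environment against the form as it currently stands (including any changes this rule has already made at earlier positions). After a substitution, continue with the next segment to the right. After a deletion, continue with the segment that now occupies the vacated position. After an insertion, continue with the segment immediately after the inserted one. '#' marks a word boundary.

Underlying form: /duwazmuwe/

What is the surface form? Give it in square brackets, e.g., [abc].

A Final Vowel Raising: [duwazmuwe] → [duwazmuwi]
B Medial Vowel Deletion: [duwazmuwi] → [dwazmwi]
C Nasal Assimilation: no change — [dwazmwi]

[dwazmwi]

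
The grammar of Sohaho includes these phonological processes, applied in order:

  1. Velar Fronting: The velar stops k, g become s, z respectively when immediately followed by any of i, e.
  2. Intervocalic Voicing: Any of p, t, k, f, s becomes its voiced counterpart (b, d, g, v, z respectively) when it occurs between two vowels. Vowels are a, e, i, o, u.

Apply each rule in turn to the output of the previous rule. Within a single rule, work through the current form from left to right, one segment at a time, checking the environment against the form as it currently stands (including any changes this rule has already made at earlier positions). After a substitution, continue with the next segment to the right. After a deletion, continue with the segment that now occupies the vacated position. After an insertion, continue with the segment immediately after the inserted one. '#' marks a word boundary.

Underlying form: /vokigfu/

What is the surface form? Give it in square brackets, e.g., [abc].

[vozigfu]

1 Velar Fronting: [vokigfu] → [vosigfu]
2 Intervocalic Voicing: [vosigfu] → [vozigfu]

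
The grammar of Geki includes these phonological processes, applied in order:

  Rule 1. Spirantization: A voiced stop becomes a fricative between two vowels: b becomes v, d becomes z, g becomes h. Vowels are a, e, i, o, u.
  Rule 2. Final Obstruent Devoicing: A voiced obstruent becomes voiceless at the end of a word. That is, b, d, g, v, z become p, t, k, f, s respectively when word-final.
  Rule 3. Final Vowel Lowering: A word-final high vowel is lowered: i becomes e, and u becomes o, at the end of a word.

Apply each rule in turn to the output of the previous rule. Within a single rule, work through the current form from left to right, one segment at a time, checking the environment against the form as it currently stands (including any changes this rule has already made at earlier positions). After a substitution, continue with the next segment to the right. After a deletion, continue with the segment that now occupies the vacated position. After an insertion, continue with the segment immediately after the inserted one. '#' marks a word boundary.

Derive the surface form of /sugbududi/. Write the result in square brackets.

[sugbuzuze]

Rule 1 Spirantization: [sugbududi] → [sugbuzuzi]
Rule 2 Final Obstruent Devoicing: no change — [sugbuzuzi]
Rule 3 Final Vowel Lowering: [sugbuzuzi] → [sugbuzuze]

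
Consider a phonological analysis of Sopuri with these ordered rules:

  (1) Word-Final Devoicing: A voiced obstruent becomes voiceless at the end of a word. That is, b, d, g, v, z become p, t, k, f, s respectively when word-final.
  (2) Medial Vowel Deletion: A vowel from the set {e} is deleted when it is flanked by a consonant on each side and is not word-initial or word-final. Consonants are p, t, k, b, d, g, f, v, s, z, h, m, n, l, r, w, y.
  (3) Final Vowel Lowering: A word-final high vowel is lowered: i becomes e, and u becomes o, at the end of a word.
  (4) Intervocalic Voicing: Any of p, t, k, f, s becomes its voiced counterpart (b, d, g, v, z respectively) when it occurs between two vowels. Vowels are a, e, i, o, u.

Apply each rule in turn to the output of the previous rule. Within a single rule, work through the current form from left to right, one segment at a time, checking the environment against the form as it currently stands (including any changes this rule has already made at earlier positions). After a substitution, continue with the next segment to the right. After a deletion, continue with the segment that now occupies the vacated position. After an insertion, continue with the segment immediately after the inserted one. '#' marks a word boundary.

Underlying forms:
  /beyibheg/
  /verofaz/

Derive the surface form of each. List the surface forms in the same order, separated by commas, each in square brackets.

/beyibheg/:
  (1) Word-Final Devoicing: [beyibheg] → [beyibhek]
  (2) Medial Vowel Deletion: [beyibhek] → [byibhk]
  (3) Final Vowel Lowering: no change — [byibhk]
  (4) Intervocalic Voicing: no change — [byibhk]
/verofaz/:
  (1) Word-Final Devoicing: [verofaz] → [verofas]
  (2) Medial Vowel Deletion: [verofas] → [vrofas]
  (3) Final Vowel Lowering: no change — [vrofas]
  (4) Intervocalic Voicing: [vrofas] → [vrovas]

[byibhk], [vrovas]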